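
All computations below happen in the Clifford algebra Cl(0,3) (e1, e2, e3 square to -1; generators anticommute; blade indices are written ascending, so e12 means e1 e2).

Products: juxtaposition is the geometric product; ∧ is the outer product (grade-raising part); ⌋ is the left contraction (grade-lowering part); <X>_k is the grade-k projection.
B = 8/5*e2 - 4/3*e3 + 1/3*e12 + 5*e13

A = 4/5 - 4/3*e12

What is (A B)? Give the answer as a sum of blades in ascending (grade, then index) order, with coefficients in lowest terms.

step 1: 4/9 + 32/15*e1 + 32/25*e2 - 16/15*e3 + 4/15*e12 + 4*e13 - 20/3*e23 + 16/9*e123
Answer: 4/9 + 32/15*e1 + 32/25*e2 - 16/15*e3 + 4/15*e12 + 4*e13 - 20/3*e23 + 16/9*e123


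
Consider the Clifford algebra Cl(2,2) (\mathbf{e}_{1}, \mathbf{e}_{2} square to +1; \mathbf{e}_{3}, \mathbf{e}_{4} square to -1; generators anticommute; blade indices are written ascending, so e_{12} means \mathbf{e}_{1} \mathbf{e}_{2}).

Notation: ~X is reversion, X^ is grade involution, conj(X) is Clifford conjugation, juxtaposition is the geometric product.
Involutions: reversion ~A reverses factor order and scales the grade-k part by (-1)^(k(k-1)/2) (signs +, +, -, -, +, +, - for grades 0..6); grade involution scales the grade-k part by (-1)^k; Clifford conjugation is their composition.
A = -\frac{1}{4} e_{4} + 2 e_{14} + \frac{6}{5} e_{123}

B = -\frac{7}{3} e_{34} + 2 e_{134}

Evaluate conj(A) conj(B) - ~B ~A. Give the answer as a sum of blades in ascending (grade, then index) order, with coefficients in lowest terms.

first term: \frac{55}{12} e_{3} - \frac{31}{6} e_{13} - \frac{12}{5} e_{24} - \frac{14}{5} e_{124}
second term: -\frac{41}{12} e_{3} + \frac{25}{6} e_{13} + \frac{12}{5} e_{24} - \frac{14}{5} e_{124}
Answer: 8 e_{3} - \frac{28}{3} e_{13} - \frac{24}{5} e_{24}


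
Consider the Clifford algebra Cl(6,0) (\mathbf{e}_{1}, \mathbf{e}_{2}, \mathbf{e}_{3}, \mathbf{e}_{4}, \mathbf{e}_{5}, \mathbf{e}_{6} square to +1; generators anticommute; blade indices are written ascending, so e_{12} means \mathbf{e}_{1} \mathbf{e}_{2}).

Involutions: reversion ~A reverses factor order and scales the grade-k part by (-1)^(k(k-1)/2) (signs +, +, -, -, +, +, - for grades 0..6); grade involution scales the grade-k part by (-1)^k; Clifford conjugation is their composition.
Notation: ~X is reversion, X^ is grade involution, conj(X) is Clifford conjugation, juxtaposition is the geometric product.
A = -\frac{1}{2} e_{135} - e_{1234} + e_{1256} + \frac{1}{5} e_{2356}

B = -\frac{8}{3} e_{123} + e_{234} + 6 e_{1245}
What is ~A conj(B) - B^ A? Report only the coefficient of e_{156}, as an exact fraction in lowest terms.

first term: e_{1} + \frac{8}{3} e_{4} + \frac{4}{3} e_{25} + 6 e_{35} + 6 e_{46} + \frac{8}{15} e_{156} - 3 e_{234} + \frac{8}{3} e_{356} - \frac{1}{5} e_{456} + \frac{1}{2} e_{1245} + \frac{6}{5} e_{1346} + e_{13456}
second term: e_{1} + \frac{8}{3} e_{4} - \frac{4}{3} e_{25} - 6 e_{35} - 6 e_{46} - \frac{8}{15} e_{156} + 3 e_{234} - \frac{8}{3} e_{356} + \frac{1}{5} e_{456} + \frac{1}{2} e_{1245} + \frac{6}{5} e_{1346} + e_{13456}
Answer: \frac{16}{15}


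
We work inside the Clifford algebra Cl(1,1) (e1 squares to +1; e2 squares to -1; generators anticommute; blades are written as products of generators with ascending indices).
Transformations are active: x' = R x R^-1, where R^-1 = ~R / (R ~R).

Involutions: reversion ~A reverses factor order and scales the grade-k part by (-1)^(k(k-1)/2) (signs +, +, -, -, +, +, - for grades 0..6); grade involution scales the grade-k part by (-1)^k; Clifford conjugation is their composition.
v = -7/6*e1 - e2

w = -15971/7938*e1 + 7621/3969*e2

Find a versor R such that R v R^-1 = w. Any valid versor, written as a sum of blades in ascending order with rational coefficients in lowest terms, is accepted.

Why this works: both vectors square to 13/36, so q(v) = q(w) and R = v + w = -12616/3969*e1 + 3652/3969*e2 carries v to w — its own direction survives, the complement (v - w)/2 flips.
Answer: -12616/3969*e1 + 3652/3969*e2


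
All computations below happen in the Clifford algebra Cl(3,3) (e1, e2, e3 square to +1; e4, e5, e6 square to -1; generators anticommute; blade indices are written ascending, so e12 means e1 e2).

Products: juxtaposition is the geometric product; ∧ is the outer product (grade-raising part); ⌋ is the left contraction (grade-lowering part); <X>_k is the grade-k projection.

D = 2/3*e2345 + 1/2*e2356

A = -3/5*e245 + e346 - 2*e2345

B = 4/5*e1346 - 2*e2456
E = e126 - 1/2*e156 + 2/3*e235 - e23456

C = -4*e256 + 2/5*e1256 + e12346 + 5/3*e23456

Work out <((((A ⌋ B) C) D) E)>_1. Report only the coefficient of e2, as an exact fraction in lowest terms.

step 1: 4/5*e1 - 6/5*e6
step 2: -24/5*e25 - 12/25*e125 + 8/25*e256 + 6/5*e1234 - 16/5*e1256 + 2*e2345 + 4/5*e2346 + 4/3*e123456
step 3: 4/3 - 4/25*e3 + 8/5*e13 + 2/3*e14 + 4/5*e15 + 8/9*e16 - 16/5*e34 + 12/5*e36 - 2/5*e45 + e46 + 8/15*e56 - 8/25*e134 + 6/25*e136 + 16/75*e346 - 32/15*e1346 - 3/5*e1456
step 4: 4/15*e1 - 8/9*e2 + 3/10*e4 + 4/9*e5 - 2/5*e6 - 6/25*e23 + 8/25*e25 - 3/25*e35 - 7/3*e123 - e124 - 56/15*e125 + 4/3*e126 - 6/5*e135 - 1/2*e145 - 1/5*e146 - 2/3*e156 + 44/15*e234 - 1/9*e235 + 14/9*e236 + 1/3*e245 + 2/3*e246 + 28/5*e256 - 16/15*e345 + 4/5*e356 + 1/3*e456 - 16/75*e1234 - 4/25*e1236 - 2/75*e1245 + 12/25*e1256 + 8/75*e1345 - 2/25*e1356 - 8/25*e2346 - 4/225*e2456 + 4/25*e3456 + 4/3*e12345 - 22/5*e12346 + 2/27*e12356 - 2/9*e12456 + 8/5*e13456 - 2*e23456
step 5: 4/15*e1 - 8/9*e2 + 3/10*e4 + 4/9*e5 - 2/5*e6
Answer: -8/9


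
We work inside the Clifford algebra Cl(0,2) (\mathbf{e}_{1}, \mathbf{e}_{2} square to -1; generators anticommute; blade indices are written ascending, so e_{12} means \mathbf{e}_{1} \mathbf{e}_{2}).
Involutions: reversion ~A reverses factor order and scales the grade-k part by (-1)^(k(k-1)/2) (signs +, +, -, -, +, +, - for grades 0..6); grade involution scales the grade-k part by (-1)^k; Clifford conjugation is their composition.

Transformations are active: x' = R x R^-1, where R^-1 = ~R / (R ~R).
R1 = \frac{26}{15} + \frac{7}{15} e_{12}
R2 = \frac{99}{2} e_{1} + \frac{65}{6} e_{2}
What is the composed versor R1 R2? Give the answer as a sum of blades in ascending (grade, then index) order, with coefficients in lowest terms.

Distribute over the terms of R1 (each basis-blade product reordered to ascending indices, repeated generators contracted through their squares):
(\frac{26}{15}) R2 = \frac{429}{5} e_{1} + \frac{169}{9} e_{2}
(\frac{7}{15} e_{12}) R2 = -\frac{91}{18} e_{1} + \frac{231}{10} e_{2}
Summing the partial products and collecting blades:
Answer: \frac{7267}{90} e_{1} + \frac{3769}{90} e_{2}


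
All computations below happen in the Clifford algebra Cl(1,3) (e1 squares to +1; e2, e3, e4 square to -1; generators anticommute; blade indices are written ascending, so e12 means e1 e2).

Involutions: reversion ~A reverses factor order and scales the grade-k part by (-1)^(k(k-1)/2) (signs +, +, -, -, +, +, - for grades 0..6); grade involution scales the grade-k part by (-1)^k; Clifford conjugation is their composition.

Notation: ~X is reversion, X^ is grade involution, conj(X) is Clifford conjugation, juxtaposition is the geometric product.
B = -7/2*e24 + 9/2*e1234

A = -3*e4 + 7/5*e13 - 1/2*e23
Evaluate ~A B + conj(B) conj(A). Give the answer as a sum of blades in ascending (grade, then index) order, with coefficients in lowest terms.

first term: 21/2*e2 - 9/4*e14 + 63/10*e24 - 7/4*e34 - 27/2*e123 - 49/10*e1234
second term: -21/2*e2 - 9/4*e14 + 63/10*e24 - 7/4*e34 - 27/2*e123 + 49/10*e1234
Answer: -9/2*e14 + 63/5*e24 - 7/2*e34 - 27*e123


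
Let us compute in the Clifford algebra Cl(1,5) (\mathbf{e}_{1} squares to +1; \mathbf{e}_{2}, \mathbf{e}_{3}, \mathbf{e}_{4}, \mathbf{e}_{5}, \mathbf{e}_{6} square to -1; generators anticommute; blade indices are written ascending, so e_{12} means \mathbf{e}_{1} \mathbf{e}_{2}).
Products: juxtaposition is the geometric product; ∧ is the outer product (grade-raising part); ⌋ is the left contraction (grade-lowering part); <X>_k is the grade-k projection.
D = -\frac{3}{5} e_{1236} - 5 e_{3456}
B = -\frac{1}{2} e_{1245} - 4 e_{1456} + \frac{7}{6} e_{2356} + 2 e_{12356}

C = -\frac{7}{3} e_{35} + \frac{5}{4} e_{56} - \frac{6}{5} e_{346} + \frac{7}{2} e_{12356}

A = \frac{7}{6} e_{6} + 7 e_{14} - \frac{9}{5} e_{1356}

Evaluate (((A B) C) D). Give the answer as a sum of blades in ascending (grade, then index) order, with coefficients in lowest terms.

step 1: -\frac{18}{5} e_{2} + \frac{21}{10} e_{12} + \frac{7}{2} e_{25} + \frac{36}{5} e_{34} - 28 e_{56} - \frac{14}{3} e_{145} + \frac{49}{36} e_{235} - \frac{7}{3} e_{1235} + \frac{9}{10} e_{2346} - \frac{7}{12} e_{12456} - 14 e_{23456} + \frac{49}{6} e_{123456}
step 2: 35 + \frac{5659}{2700} e_{2} - \frac{343}{12} e_{4} + \frac{2521}{150} e_{6} - \frac{49}{9} e_{12} + 49 e_{14} - \frac{343}{72} e_{16} - \frac{49}{6} e_{23} + \frac{84}{5} e_{25} - \frac{35}{8} e_{26} - \frac{49}{24} e_{34} + \frac{196}{3} e_{36} - \frac{84}{5} e_{45} + 98 e_{123} + \frac{35}{48} e_{124} - \frac{49}{5} e_{125} - \frac{98}{9} e_{134} + \frac{49}{4} e_{136} - \frac{63}{20} e_{145} + \frac{35}{6} e_{146} + \frac{35}{2} e_{234} + \frac{42}{5} e_{235} - \frac{245}{144} e_{236} + \frac{98}{3} e_{246} - \frac{9}{2} e_{256} - \frac{168}{5} e_{345} + \frac{147}{20} e_{356} - \frac{245}{24} e_{1234} - \frac{28}{5} e_{1235} + \frac{35}{12} e_{1236} - \frac{343}{18} e_{1246} + \frac{21}{8} e_{1256} - 7 e_{1356} + \frac{9}{8} e_{2345} + \frac{1549}{75} e_{2346} - \frac{7}{15} e_{2456} + 9 e_{3456} - \frac{3493}{900} e_{12346} + \frac{112}{5} e_{12456} - \frac{21}{5} e_{23456}
step 3: -\frac{173}{4} - \frac{49}{48} e_{1} + \frac{567}{20} e_{2} - \frac{12908}{375} e_{4} + \frac{1134}{5} e_{6} + \frac{196}{5} e_{12} + \frac{21}{8} e_{13} + \frac{2826}{125} e_{14} - \frac{49}{10} e_{16} + \frac{21}{40} e_{23} + \frac{1612}{15} e_{25} - \frac{45}{8} e_{26} - \frac{343}{30} e_{34} + \frac{63}{40} e_{35} - \frac{1211}{15} e_{36} + \frac{980}{3} e_{45} + \frac{49}{8} e_{46} - \frac{4109}{600} e_{56} + \frac{25479}{250} e_{123} - \frac{10717}{450} e_{125} + \frac{98}{5} e_{134} - \frac{478}{15} e_{135} - \frac{38267}{2250} e_{136} + \frac{5873}{100} e_{145} - \frac{21}{2} e_{146} - \frac{13384}{225} e_{156} - 19 e_{234} - \frac{490}{3} e_{235} - \frac{1225}{144} e_{245} - \frac{532}{15} e_{246} + \frac{175}{2} e_{256} - \frac{14621}{150} e_{345} + \frac{7}{16} e_{346} + \frac{41111}{300} e_{356} + \frac{105}{8} e_{1234} + \frac{1715}{18} e_{1235} - 21 e_{1236} + \frac{1199}{60} e_{1245} + \frac{1169}{40} e_{1246} - \frac{1225}{24} e_{1256} + \frac{43379}{1800} e_{1345} - \frac{5873}{25} e_{1356} + \frac{27}{40} e_{1456} + \frac{175}{8} e_{2345} + \frac{567}{5} e_{2346} - \frac{245}{6} e_{2456} - 175 e_{3456} - \frac{1323}{20} e_{12346} - \frac{175}{48} e_{12356} + \frac{11746}{25} e_{12456} - \frac{5798}{675} e_{23456} + \frac{8393}{225} e_{123456}
Answer: -\frac{173}{4} - \frac{49}{48} e_{1} + \frac{567}{20} e_{2} - \frac{12908}{375} e_{4} + \frac{1134}{5} e_{6} + \frac{196}{5} e_{12} + \frac{21}{8} e_{13} + \frac{2826}{125} e_{14} - \frac{49}{10} e_{16} + \frac{21}{40} e_{23} + \frac{1612}{15} e_{25} - \frac{45}{8} e_{26} - \frac{343}{30} e_{34} + \frac{63}{40} e_{35} - \frac{1211}{15} e_{36} + \frac{980}{3} e_{45} + \frac{49}{8} e_{46} - \frac{4109}{600} e_{56} + \frac{25479}{250} e_{123} - \frac{10717}{450} e_{125} + \frac{98}{5} e_{134} - \frac{478}{15} e_{135} - \frac{38267}{2250} e_{136} + \frac{5873}{100} e_{145} - \frac{21}{2} e_{146} - \frac{13384}{225} e_{156} - 19 e_{234} - \frac{490}{3} e_{235} - \frac{1225}{144} e_{245} - \frac{532}{15} e_{246} + \frac{175}{2} e_{256} - \frac{14621}{150} e_{345} + \frac{7}{16} e_{346} + \frac{41111}{300} e_{356} + \frac{105}{8} e_{1234} + \frac{1715}{18} e_{1235} - 21 e_{1236} + \frac{1199}{60} e_{1245} + \frac{1169}{40} e_{1246} - \frac{1225}{24} e_{1256} + \frac{43379}{1800} e_{1345} - \frac{5873}{25} e_{1356} + \frac{27}{40} e_{1456} + \frac{175}{8} e_{2345} + \frac{567}{5} e_{2346} - \frac{245}{6} e_{2456} - 175 e_{3456} - \frac{1323}{20} e_{12346} - \frac{175}{48} e_{12356} + \frac{11746}{25} e_{12456} - \frac{5798}{675} e_{23456} + \frac{8393}{225} e_{123456}


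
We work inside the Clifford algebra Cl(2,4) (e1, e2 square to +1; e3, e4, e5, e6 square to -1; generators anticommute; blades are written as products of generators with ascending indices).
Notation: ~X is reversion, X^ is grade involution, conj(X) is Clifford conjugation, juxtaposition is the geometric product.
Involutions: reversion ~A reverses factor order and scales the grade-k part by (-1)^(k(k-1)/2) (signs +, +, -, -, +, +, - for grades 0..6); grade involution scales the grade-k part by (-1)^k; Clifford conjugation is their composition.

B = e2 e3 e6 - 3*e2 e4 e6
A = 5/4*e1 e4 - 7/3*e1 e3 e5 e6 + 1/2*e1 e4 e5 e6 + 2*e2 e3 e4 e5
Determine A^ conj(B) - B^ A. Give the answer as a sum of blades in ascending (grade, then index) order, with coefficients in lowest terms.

first term: 23/6*e1 e2 e5 - 15/4*e1 e2 e6 + 6*e3 e5 e6 + 2*e4 e5 e6 + 13/2*e1 e2 e3 e4 e5 + 5/4*e1 e2 e3 e4 e6
second term: -23/6*e1 e2 e5 - 15/4*e1 e2 e6 - 6*e3 e5 e6 - 2*e4 e5 e6 + 13/2*e1 e2 e3 e4 e5 - 5/4*e1 e2 e3 e4 e6
Answer: 23/3*e1 e2 e5 + 12*e3 e5 e6 + 4*e4 e5 e6 + 5/2*e1 e2 e3 e4 e6


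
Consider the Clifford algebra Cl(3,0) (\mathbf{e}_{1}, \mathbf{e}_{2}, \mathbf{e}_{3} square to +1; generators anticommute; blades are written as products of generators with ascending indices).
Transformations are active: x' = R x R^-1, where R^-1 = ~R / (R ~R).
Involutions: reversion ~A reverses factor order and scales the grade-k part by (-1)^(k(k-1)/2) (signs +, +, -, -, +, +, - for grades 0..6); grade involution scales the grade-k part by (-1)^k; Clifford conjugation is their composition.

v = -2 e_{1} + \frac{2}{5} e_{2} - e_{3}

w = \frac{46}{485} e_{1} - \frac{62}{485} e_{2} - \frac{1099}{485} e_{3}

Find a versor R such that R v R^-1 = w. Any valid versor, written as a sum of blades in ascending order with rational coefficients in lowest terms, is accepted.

Take R = v + w = -\frac{924}{485} e_{1} + \frac{132}{485} e_{2} - \frac{1584}{485} e_{3}. Because q(v) = q(w) = \frac{129}{25}, conjugation by R sends v exactly to w.
Answer: -\frac{924}{485} e_{1} + \frac{132}{485} e_{2} - \frac{1584}{485} e_{3}


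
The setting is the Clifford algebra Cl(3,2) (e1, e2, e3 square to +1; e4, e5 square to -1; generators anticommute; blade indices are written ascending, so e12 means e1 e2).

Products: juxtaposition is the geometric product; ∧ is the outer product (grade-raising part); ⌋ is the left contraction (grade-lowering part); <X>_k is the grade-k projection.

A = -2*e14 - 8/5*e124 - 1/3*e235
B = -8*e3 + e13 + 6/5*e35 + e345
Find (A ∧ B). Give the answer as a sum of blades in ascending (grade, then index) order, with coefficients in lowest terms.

step 1: -16*e134 - 64/5*e1234 + 12/5*e1345 + 48/25*e12345
Answer: -16*e134 - 64/5*e1234 + 12/5*e1345 + 48/25*e12345


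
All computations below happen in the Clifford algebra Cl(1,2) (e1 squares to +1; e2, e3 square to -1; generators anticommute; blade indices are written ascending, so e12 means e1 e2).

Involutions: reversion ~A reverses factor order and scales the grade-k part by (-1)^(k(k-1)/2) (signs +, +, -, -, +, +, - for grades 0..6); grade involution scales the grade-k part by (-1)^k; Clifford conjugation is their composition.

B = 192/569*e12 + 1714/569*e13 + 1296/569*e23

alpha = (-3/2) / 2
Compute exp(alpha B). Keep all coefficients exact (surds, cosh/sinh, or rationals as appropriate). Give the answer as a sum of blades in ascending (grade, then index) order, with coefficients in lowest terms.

B^2 term by term: the squares give (192/569)^2*(e12)^2 + (1714/569)^2*(e13)^2 + (1296/569)^2*(e23)^2 = 36864/323761*(+1) + 2937796/323761*(+1) + 1679616/323761*(-1) = 4 (each basis 2-blade squares to minus the product of its generators' squares); cross terms between blades sharing an index anticommute and cancel. So B^2 = 4.
B^2 = 4 — the positive square puts this in the hyperbolic regime; l = 2, alpha*l = -3/2, so exp(alpha B) = cosh(-3/2) + (sinh(-3/2)/2)*B = cosh(3/2) + (-sinh(3/2)/2)*B.
Answer: cosh(3/2) - 96*sinh(3/2)/569*e12 - 857*sinh(3/2)/569*e13 - 648*sinh(3/2)/569*e23


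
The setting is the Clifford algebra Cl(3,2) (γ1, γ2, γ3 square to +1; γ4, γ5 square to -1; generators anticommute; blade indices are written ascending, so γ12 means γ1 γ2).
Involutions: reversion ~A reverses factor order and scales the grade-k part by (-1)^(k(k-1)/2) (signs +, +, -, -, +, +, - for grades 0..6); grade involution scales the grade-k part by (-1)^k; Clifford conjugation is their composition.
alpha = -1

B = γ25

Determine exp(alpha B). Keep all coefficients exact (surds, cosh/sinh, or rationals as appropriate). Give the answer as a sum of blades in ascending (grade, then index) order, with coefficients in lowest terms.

B^2 = (1)^2*(γ25)^2 = 1*(+1) = 1 (a basis 2-blade squares to minus the product of its generators' squares).
B^2 = 1 — the positive square puts this in the hyperbolic regime; l = 1, alpha*l = -1, so exp(alpha B) = cosh(-1) + (sinh(-1)/1)*B = cosh(1) + (-sinh(1))*B.
Answer: cosh(1) - sinh(1)*γ25


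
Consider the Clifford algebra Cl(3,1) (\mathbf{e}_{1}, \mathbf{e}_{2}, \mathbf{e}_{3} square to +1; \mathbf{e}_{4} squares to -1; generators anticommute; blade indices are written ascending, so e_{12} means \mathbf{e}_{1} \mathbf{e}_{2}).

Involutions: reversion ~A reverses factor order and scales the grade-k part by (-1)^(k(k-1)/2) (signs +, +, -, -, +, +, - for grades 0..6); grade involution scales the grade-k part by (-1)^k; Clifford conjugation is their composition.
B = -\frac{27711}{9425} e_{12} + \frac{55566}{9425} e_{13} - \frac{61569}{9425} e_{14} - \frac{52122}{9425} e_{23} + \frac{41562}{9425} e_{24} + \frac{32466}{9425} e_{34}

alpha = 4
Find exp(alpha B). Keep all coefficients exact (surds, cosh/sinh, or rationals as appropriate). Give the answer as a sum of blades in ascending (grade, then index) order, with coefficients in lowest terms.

B^2 term by term: the squares give (-\frac{27711}{9425})^2*(e_{12})^2 + (\frac{55566}{9425})^2*(e_{13})^2 + (-\frac{61569}{9425})^2*(e_{14})^2 + (-\frac{52122}{9425})^2*(e_{23})^2 + (\frac{41562}{9425})^2*(e_{24})^2 + (\frac{32466}{9425})^2*(e_{34})^2 = \frac{767899521}{88830625}*(-1) + \frac{3087580356}{88830625}*(-1) + \frac{3790741761}{88830625}*(+1) + \frac{2716702884}{88830625}*(-1) + \frac{1727399844}{88830625}*(+1) + \frac{1054041156}{88830625}*(+1) = 0 (each basis 2-blade squares to minus the product of its generators' squares); cross terms between blades sharing an index anticommute and cancel; the commuting (index-disjoint) pairs give grade-4 terms 2*c*c'*(blade product), which cancel blade by blade — e_{1234}: -\frac{1799330652}{88830625} - \frac{4618868184}{88830625} + \frac{6418198836}{88830625} = 0 — confirming B is simple. So B^2 = 0.
B^2 = 0, hence only two terms survive: exp(alpha B) = 1 + alpha B (parabolic case).
Answer: 1 - \frac{110844}{9425} e_{12} + \frac{222264}{9425} e_{13} - \frac{246276}{9425} e_{14} - \frac{208488}{9425} e_{23} + \frac{166248}{9425} e_{24} + \frac{129864}{9425} e_{34}


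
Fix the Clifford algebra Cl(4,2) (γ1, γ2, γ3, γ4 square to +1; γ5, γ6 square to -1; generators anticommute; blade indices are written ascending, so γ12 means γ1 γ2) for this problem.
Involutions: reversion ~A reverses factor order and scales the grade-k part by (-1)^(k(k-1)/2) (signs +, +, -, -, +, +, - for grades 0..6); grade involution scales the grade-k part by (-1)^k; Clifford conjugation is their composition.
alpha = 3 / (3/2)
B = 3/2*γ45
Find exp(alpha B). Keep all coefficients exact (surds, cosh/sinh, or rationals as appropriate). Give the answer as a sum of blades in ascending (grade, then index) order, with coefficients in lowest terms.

B^2 = (3/2)^2*(γ45)^2 = 9/4*(+1) = 9/4 (a basis 2-blade squares to minus the product of its generators' squares).
B^2 = 9/4 — since the square is positive, the closed form is hyperbolic: l = 3/2, alpha*l = 3, so exp(alpha B) = cosh(3) + (sinh(3)/(3/2))*B = cosh(3) + (2*sinh(3)/3)*B.
Answer: cosh(3) + sinh(3)*γ45


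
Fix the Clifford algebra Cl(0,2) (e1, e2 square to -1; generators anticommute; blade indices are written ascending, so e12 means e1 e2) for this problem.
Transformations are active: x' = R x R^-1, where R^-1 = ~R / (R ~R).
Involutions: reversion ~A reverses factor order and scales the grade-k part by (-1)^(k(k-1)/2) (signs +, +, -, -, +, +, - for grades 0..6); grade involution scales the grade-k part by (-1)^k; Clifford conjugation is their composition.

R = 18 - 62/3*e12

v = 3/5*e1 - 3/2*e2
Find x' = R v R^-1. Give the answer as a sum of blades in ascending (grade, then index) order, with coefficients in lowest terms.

~R = 18 + 62/3*e12, and R ~R = 6760/9, so R^-1 = ~R / (6760/9).
R v = -101/5*e1 - 197/5*e2
Answer: -13251/8450*e1 - 1641/4225*e2


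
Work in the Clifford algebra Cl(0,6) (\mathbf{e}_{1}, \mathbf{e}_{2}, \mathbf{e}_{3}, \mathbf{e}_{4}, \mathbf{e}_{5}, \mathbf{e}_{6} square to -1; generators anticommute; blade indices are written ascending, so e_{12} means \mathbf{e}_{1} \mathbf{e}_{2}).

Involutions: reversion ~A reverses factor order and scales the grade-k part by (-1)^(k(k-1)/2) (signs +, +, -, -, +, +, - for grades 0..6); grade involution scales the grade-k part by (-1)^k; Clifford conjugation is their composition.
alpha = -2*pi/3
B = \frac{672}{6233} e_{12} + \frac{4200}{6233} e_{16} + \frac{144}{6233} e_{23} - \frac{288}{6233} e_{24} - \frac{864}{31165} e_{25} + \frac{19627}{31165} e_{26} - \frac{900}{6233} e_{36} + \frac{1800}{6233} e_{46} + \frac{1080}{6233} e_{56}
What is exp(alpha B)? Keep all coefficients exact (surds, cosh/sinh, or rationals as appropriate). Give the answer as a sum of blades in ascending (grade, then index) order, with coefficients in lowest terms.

B^2 term by term: the squares give (\frac{672}{6233})^2*(e_{12})^2 + (\frac{4200}{6233})^2*(e_{16})^2 + (\frac{144}{6233})^2*(e_{23})^2 + (-\frac{288}{6233})^2*(e_{24})^2 + (-\frac{864}{31165})^2*(e_{25})^2 + (\frac{19627}{31165})^2*(e_{26})^2 + (-\frac{900}{6233})^2*(e_{36})^2 + (\frac{1800}{6233})^2*(e_{46})^2 + (\frac{1080}{6233})^2*(e_{56})^2 = \frac{451584}{38850289}*(-1) + \frac{17640000}{38850289}*(-1) + \frac{20736}{38850289}*(-1) + \frac{82944}{38850289}*(-1) + \frac{746496}{971257225}*(-1) + \frac{385219129}{971257225}*(-1) + \frac{810000}{38850289}*(-1) + \frac{3240000}{38850289}*(-1) + \frac{1166400}{38850289}*(-1) = -1 (each basis 2-blade squares to minus the product of its generators' squares); cross terms between blades sharing an index anticommute and cancel; the commuting (index-disjoint) pairs give grade-4 terms 2*c*c'*(blade product), which cancel blade by blade — e_{1236}: -\frac{1209600}{38850289} + \frac{1209600}{38850289} = 0; e_{1246}: \frac{2419200}{38850289} - \frac{2419200}{38850289} = 0; e_{1256}: \frac{1451520}{38850289} - \frac{1451520}{38850289} = 0; e_{2346}: \frac{518400}{38850289} - \frac{518400}{38850289} = 0; e_{2356}: \frac{311040}{38850289} - \frac{311040}{38850289} = 0; e_{2456}: -\frac{622080}{38850289} + \frac{622080}{38850289} = 0 — confirming B is simple. So B^2 = -1.
B^2 = -1 — the series telescopes trigonometrically here: l = 1, alpha*l = - \frac{2 \pi}{3}, so exp(alpha B) = cos(- \frac{2 \pi}{3}) + (sin(- \frac{2 \pi}{3})/1)*B = - \frac{1}{2} + (- \frac{\sqrt{3}}{2})*B.
Answer: - \frac{1}{2} - \frac{336 \sqrt{3}}{6233} e_{12} - \frac{2100 \sqrt{3}}{6233} e_{16} - \frac{72 \sqrt{3}}{6233} e_{23} + \frac{144 \sqrt{3}}{6233} e_{24} + \frac{432 \sqrt{3}}{31165} e_{25} - \frac{19627 \sqrt{3}}{62330} e_{26} + \frac{450 \sqrt{3}}{6233} e_{36} - \frac{900 \sqrt{3}}{6233} e_{46} - \frac{540 \sqrt{3}}{6233} e_{56}


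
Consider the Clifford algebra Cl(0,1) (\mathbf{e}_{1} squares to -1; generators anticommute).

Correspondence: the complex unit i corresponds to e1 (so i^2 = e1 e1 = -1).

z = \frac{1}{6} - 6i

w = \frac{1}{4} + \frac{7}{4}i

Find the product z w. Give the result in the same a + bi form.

In blades: z = \frac{1}{6} - 6 e_{1}, w = \frac{1}{4} + \frac{7}{4} e_{1}.
Distribute z over w term by term (generator squares from the signature, products reordered to ascending indices): (\frac{1}{6})*w = \frac{1}{24} + \frac{7}{24} e_{1}; (-6 e_{1})*w = \frac{21}{2} - \frac{3}{2} e_{1}.
Sum: \frac{253}{24} - \frac{29}{24} e_{1}; translating back through the correspondence:
Answer: \frac{253}{24} - \frac{29}{24}i


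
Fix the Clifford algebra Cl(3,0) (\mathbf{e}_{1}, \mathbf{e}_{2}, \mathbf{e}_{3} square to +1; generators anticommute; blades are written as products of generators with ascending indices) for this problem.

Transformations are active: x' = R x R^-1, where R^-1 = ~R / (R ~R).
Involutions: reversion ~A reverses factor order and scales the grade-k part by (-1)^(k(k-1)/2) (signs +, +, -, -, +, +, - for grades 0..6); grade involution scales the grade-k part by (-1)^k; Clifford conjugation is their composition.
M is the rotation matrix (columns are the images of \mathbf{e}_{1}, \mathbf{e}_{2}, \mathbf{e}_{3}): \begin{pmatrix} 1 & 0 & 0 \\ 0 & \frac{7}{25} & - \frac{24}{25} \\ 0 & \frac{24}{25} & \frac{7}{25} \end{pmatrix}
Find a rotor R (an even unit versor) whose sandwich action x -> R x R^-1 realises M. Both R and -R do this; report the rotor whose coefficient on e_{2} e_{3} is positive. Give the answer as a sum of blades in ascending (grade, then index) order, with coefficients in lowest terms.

Method: write R = a + b12*e_{1} e_{2} + b13*e_{1} e_{3} + b23*e_{2} e_{3} with a^2 + b12^2 + b13^2 + b23^2 = 1 (so R^-1 = ~R). Expanding the columns R e_j ~R gives tr M = 4a^2 - 1 and, from the antisymmetric part, M21 - M12 = -4a*b12, M13 - M31 = 4a*b13, M32 - M23 = -4a*b23.
Here tr M = \frac{39}{25}, so a^2 = (1 + tr M)/4 = \frac{16}{25} and a = ±\frac{4}{5}. Taking a = \frac{4}{5}: M21 - M12 = 0, M13 - M31 = 0, M32 - M23 = \frac{48}{25}, giving b12 = 0, b13 = 0, b23 = -\frac{3}{5}, i.e. R = \frac{4}{5} - \frac{3}{5} e_{2} e_{3}.
Its e_{2} e_{3} coefficient is negative, so report the other preimage -R.
Answer: -\frac{4}{5} + \frac{3}{5} e_{2} e_{3}. Why the constraint matters: R and -R act identically through the sandwich — M has trace \frac{39}{25} either way — so only the sign condition on e_{2} e_{3} picks one of the two preimages.


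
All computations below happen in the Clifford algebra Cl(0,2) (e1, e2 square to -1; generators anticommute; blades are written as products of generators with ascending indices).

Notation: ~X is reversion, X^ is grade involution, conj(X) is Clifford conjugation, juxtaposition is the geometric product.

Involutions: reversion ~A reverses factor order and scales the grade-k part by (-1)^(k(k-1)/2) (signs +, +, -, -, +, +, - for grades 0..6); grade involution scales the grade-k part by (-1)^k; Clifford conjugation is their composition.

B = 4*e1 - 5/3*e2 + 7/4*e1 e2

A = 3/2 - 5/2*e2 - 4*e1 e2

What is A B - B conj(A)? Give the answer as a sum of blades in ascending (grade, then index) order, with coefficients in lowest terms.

first term: 17/6 - 121/24*e1 - 37/2*e2 + 101/8*e1 e2
second term: -17/6 - 121/24*e1 - 37/2*e2 + 101/8*e1 e2
Answer: 17/3


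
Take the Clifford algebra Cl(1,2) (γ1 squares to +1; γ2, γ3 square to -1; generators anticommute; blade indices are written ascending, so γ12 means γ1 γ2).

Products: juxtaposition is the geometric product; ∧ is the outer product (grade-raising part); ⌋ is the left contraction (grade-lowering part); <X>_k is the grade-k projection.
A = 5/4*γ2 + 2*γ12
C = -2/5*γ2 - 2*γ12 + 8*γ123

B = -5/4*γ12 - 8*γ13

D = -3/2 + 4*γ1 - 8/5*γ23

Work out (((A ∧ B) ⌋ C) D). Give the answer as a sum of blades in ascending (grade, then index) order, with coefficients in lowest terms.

step 1: 10*γ123
step 2: -80
step 3: 120 - 320*γ1 + 128*γ23
Answer: 120 - 320*γ1 + 128*γ23


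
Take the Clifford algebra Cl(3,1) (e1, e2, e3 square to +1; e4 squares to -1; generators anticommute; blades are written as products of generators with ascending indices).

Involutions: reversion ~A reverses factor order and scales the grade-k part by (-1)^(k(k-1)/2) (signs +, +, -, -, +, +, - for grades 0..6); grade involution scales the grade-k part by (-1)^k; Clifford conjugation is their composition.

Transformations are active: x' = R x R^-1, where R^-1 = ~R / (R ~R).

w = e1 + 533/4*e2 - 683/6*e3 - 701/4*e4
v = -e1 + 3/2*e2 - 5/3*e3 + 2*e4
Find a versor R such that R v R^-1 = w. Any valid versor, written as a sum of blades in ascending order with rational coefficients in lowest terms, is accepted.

Take R = v + w = 539/4*e2 - 231/2*e3 - 693/4*e4. Because q(v) = q(w) = 73/36, conjugation by R sends v exactly to w.
Answer: 539/4*e2 - 231/2*e3 - 693/4*e4


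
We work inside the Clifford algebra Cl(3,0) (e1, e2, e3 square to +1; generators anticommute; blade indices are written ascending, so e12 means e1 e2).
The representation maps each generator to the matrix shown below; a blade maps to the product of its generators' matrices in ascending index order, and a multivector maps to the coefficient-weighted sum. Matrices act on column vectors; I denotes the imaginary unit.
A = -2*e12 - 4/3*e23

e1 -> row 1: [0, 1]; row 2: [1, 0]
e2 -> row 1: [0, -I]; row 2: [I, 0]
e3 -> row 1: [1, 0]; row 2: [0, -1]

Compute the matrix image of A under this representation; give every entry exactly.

Bivector images (products of the table entries): rho(e12) = rho(e1)rho(e2) = row 1: [I, 0]; row 2: [0, -I]; rho(e23) = rho(e2)rho(e3) = row 1: [0, I]; row 2: [I, 0].
M = (-2)*rho(e12) + (-4/3)*rho(e23), summed entrywise:
Answer: row 1: [-2*I, -4*I/3]; row 2: [-4*I/3, 2*I]


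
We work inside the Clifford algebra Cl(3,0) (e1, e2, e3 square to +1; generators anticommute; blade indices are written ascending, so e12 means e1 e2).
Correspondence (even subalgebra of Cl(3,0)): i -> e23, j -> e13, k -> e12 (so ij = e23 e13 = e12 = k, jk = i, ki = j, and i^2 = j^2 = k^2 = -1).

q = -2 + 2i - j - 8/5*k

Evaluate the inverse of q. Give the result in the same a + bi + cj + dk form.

In blades: q = -2 - 8/5*e12 - e13 + 2*e23.
With qbar = -2 + 8/5*e12 + e13 - 2*e23 (scalar fixed, mapped units negated), q qbar = 289/25 (the sum of squared coefficients), so q^-1 = qbar / (289/25) = -50/289 + 40/289*e12 + 25/289*e13 - 50/289*e23; translating back:
Answer: -50/289 - 50/289*i + 25/289*j + 40/289*k


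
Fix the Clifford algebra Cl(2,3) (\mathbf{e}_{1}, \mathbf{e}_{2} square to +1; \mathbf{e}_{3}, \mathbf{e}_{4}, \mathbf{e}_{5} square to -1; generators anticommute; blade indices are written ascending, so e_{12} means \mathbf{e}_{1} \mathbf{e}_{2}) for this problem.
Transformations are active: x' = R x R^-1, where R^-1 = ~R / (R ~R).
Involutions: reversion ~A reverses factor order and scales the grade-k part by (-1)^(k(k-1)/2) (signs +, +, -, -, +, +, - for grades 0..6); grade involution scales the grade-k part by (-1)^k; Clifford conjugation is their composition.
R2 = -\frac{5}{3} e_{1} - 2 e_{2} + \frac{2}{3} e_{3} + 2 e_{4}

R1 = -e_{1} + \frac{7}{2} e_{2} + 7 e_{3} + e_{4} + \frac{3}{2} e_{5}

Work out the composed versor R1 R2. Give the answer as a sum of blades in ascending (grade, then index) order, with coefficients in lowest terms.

Distribute over the terms of R2 (each basis-blade product reordered to ascending indices, repeated generators contracted through their squares):
R1 (-\frac{5}{3} e_{1}) = \frac{5}{3} + \frac{35}{6} e_{12} + \frac{35}{3} e_{13} + \frac{5}{3} e_{14} + \frac{5}{2} e_{15}
R1 (-2 e_{2}) = -7 + 2 e_{12} + 14 e_{23} + 2 e_{24} + 3 e_{25}
R1 (\frac{2}{3} e_{3}) = -\frac{14}{3} - \frac{2}{3} e_{13} + \frac{7}{3} e_{23} - \frac{2}{3} e_{34} - e_{35}
R1 (2 e_{4}) = -2 - 2 e_{14} + 7 e_{24} + 14 e_{34} - 3 e_{45}
Summing the partial products and collecting blades:
Answer: -12 + \frac{47}{6} e_{12} + 11 e_{13} - \frac{1}{3} e_{14} + \frac{5}{2} e_{15} + \frac{49}{3} e_{23} + 9 e_{24} + 3 e_{25} + \frac{40}{3} e_{34} - e_{35} - 3 e_{45}


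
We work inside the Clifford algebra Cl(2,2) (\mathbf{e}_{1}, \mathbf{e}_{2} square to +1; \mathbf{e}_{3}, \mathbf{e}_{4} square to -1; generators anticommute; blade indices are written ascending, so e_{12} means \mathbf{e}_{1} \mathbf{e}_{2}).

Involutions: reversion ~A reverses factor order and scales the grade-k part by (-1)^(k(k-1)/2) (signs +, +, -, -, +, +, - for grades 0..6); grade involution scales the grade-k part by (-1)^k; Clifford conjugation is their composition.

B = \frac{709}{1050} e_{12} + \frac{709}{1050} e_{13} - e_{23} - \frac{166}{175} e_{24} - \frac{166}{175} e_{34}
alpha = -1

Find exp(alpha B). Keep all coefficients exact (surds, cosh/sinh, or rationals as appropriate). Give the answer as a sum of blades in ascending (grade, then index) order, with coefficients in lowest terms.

B^2 term by term: the squares give (\frac{709}{1050})^2*(e_{12})^2 + (\frac{709}{1050})^2*(e_{13})^2 + (-1)^2*(e_{23})^2 + (-\frac{166}{175})^2*(e_{24})^2 + (-\frac{166}{175})^2*(e_{34})^2 = \frac{502681}{1102500}*(-1) + \frac{502681}{1102500}*(+1) + 1*(+1) + \frac{27556}{30625}*(+1) + \frac{27556}{30625}*(-1) = 1 (each basis 2-blade squares to minus the product of its generators' squares); cross terms between blades sharing an index anticommute and cancel; the commuting (index-disjoint) pairs give grade-4 terms 2*c*c'*(blade product), which cancel blade by blade — e_{1234}: -\frac{117694}{91875} + \frac{117694}{91875} = 0 — confirming B is simple. So B^2 = 1.
B^2 = 1 — the series telescopes hyperbolically here: l = 1, alpha*l = -1, so exp(alpha B) = cosh(-1) + (sinh(-1)/1)*B = \cosh{\left(1 \right)} + (- \sinh{\left(1 \right)})*B.
Answer: \cosh{\left(1 \right)} - \frac{709 \sinh{\left(1 \right)}}{1050} e_{12} - \frac{709 \sinh{\left(1 \right)}}{1050} e_{13} + \sinh{\left(1 \right)} e_{23} + \frac{166 \sinh{\left(1 \right)}}{175} e_{24} + \frac{166 \sinh{\left(1 \right)}}{175} e_{34}


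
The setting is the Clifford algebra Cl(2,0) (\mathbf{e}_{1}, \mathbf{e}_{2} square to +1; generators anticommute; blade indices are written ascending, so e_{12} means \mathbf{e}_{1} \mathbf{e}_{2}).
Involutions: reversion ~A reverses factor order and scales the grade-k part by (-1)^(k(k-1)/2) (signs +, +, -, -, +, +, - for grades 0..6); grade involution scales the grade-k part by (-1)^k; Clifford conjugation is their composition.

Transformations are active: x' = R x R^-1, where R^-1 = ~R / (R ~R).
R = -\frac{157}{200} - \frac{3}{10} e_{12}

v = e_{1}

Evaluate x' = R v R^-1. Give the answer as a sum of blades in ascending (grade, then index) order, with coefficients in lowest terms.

~R = -\frac{157}{200} + \frac{3}{10} e_{12}, and R ~R = \frac{28249}{40000}, so R^-1 = ~R / (\frac{28249}{40000}).
R v = -\frac{157}{200} e_{1} + \frac{3}{10} e_{2}
Answer: \frac{21049}{28249} e_{1} - \frac{18840}{28249} e_{2}


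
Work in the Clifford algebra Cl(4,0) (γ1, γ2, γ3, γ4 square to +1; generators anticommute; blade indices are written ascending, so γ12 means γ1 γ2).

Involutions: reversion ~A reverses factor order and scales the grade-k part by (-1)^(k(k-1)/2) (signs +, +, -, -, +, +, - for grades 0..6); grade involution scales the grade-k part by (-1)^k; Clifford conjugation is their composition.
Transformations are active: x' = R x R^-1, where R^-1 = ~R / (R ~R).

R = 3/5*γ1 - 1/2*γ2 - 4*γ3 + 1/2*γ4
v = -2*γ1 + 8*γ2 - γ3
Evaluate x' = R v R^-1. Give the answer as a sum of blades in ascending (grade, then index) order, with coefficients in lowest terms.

~R = 3/5*γ1 - 1/2*γ2 - 4*γ3 + 1/2*γ4, and R ~R = 843/50, so R^-1 = ~R / (843/50).
R v = -6/5 + 19/5*γ12 - 43/5*γ13 + γ14 + 65/2*γ23 - 4*γ24 + 1/2*γ34
Answer: 538/281*γ1 - 2228/281*γ2 + 441/281*γ3 - 20/281*γ4


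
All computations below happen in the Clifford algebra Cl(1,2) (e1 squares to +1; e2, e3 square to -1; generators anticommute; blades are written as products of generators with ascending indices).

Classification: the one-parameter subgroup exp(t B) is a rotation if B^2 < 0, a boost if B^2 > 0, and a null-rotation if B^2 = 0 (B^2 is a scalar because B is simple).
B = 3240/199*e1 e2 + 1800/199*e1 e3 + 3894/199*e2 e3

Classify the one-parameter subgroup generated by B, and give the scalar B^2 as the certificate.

B^2 term by term: the squares give (3240/199)^2*(e1 e2)^2 + (1800/199)^2*(e1 e3)^2 + (3894/199)^2*(e2 e3)^2 = 10497600/39601*(+1) + 3240000/39601*(+1) + 15163236/39601*(-1) = -36 (each basis 2-blade squares to minus the product of its generators' squares); cross terms between blades sharing an index anticommute and cancel. So B^2 = -36.
Answer: rotation, certificate B^2 = -36. The invariant at work: B^2 = -36 is unchanged by conjugation, hence its sign classifies the subgroup whatever basis B is written in.


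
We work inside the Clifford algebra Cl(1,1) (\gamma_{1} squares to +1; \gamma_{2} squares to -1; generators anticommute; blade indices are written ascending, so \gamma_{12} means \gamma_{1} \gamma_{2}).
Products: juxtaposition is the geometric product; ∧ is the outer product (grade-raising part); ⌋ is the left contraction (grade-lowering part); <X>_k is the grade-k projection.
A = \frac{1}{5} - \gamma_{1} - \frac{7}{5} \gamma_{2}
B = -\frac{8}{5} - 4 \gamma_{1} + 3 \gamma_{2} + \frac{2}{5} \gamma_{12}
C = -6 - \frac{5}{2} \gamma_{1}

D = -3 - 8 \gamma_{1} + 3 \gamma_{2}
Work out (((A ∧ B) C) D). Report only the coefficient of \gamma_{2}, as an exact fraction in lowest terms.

step 1: -\frac{8}{25} + \frac{4}{5} \gamma_{1} + \frac{71}{25} \gamma_{2} - \frac{213}{25} \gamma_{12}
step 2: -\frac{2}{25} - 4 \gamma_{1} - \frac{1917}{50} \gamma_{2} + \frac{2911}{50} \gamma_{12}
step 3: \frac{7363}{50} - \frac{8101}{50} \gamma_{1} + \frac{29027}{50} \gamma_{2} - \frac{24669}{50} \gamma_{12}
Answer: \frac{29027}{50}


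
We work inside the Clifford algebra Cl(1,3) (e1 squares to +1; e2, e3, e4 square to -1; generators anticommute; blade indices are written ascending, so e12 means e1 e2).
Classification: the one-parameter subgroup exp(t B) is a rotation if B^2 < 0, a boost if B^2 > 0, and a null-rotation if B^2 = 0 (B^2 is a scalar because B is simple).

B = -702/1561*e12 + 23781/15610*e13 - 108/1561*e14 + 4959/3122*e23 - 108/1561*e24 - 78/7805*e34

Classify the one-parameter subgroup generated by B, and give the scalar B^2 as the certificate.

B^2 term by term: the squares give (-702/1561)^2*(e12)^2 + (23781/15610)^2*(e13)^2 + (-108/1561)^2*(e14)^2 + (4959/3122)^2*(e23)^2 + (-108/1561)^2*(e24)^2 + (-78/7805)^2*(e34)^2 = 492804/2436721*(+1) + 565535961/243672100*(+1) + 11664/2436721*(+1) + 24591681/9746884*(-1) + 11664/2436721*(-1) + 6084/60918025*(-1) = 0 (each basis 2-blade squares to minus the product of its generators' squares); cross terms between blades sharing an index anticommute and cancel; the commuting (index-disjoint) pairs give grade-4 terms 2*c*c'*(blade product), which cancel blade by blade — e1234: 109512/12183605 + 2568348/12183605 - 535572/2436721 = 0 — confirming B is simple. So B^2 = 0.
Answer: null-rotation, certificate B^2 = 0. B^2 = 0 is basis-independent, so its sign is the whole story.


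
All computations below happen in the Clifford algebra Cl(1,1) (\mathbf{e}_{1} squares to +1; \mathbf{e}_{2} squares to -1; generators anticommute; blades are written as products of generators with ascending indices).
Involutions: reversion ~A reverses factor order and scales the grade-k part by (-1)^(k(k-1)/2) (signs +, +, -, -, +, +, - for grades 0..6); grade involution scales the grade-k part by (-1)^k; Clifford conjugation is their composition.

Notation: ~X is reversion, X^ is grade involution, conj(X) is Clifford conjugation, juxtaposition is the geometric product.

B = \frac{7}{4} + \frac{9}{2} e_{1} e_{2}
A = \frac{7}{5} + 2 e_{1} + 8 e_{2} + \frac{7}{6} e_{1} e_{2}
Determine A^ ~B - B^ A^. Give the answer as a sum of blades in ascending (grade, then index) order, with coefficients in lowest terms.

first term: -\frac{14}{5} + \frac{65}{2} e_{1} - 5 e_{2} - \frac{511}{120} e_{1} e_{2}
second term: \frac{77}{10} + \frac{65}{2} e_{1} - 5 e_{2} + \frac{1001}{120} e_{1} e_{2}
Answer: -\frac{21}{2} - \frac{63}{5} e_{1} e_{2}


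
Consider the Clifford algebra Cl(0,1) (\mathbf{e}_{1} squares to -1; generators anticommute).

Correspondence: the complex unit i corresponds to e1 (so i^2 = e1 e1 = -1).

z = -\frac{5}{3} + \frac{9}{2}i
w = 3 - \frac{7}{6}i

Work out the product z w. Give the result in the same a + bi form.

In blades: z = -\frac{5}{3} + \frac{9}{2} e_{1}, w = 3 - \frac{7}{6} e_{1}.
Distribute z over w term by term (generator squares from the signature, products reordered to ascending indices): (-\frac{5}{3})*w = -5 + \frac{35}{18} e_{1}; (\frac{9}{2} e_{1})*w = \frac{21}{4} + \frac{27}{2} e_{1}.
Sum: \frac{1}{4} + \frac{139}{9} e_{1}; translating back through the correspondence:
Answer: \frac{1}{4} + \frac{139}{9}i
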